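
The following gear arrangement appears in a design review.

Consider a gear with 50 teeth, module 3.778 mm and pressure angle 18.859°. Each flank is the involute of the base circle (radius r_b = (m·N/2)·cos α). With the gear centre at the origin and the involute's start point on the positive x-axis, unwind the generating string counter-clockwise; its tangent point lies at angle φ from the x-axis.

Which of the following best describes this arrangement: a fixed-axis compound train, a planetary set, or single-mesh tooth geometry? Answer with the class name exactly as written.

single-mesh tooth geometry

class = single-mesh tooth geometry [base-circle involute, m = 3.778, 50T]
classification: single-mesh tooth geometry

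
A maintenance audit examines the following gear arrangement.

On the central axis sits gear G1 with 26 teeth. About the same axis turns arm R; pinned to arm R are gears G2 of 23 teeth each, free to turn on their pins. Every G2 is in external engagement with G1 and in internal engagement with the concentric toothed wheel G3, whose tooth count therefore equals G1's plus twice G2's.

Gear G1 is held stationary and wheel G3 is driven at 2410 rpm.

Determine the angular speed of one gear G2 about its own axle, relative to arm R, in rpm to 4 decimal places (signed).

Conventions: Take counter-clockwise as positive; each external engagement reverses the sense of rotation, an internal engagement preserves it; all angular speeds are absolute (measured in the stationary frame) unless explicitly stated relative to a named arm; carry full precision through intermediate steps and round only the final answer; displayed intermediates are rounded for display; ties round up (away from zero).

+2001.5617 rpm

topology: planetary set — G1 26T / G2 23T / G3 72T, arm = carrier (Willis)
normalise by the input: solve with ω_ring = 1, then scale by 2410 rpm
ring teeth: 26 + 2·23 = 72
26(ω_sun−ω_arm) = −72(ω_ring−ω_arm),  ω_sun = 0, ω_ring = 1
26(0−ω_arm) = −72(1−ω_arm)  ⇒  98·ω_arm = 72  ⇒  ω_arm = 36/49
sun–planet mesh: 26·(0−36/49) = −23·(ω_p−ω_arm)  ⇒  ω_p−ω_arm = 936/1127
scale: ω_p−ω_arm = 936/1127 × 2410 rpm = +2001.5617 rpm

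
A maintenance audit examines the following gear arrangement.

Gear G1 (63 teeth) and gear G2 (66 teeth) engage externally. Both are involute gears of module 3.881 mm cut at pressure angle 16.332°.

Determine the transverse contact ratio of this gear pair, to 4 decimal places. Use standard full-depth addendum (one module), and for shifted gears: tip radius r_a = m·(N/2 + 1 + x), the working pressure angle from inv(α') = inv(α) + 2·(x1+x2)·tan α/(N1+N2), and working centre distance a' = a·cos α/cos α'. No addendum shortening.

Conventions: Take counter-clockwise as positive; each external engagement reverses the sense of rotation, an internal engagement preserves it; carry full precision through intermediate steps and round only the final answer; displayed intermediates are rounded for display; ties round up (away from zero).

single-mesh involute tooth geometry (63T engaging 66T at module 3.881)
base radii: r_b1 = 117.318455, r_b2 = 122.905048
tip radii: r_a1 = 126.132500, r_a2 = 131.954000
no profile shift: α' = α, a' = a
action lengths: √(r_a1²−r_b1²) = 46.322648, √(r_a2²−r_b2²) = 48.022987
base pitch p_b = π·m·cos α = 11.700533
CR = (46.322648 + 48.022987 − 250.324500·sin 16.33200°)/11.700533 = 2.047232
contact ratio ≈ 2.0472

2.0472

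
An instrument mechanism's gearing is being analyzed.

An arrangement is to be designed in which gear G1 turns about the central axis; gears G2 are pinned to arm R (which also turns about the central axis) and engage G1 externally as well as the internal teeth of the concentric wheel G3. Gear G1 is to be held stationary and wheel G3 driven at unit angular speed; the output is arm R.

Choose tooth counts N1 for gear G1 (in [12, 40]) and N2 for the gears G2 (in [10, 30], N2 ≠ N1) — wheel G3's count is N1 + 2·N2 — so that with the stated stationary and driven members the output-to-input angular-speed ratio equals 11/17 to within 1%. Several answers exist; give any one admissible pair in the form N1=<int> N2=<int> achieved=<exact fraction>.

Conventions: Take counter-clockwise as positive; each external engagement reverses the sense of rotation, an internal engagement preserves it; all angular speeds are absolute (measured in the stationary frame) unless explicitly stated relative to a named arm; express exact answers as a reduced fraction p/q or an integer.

N1=24 N2=10 achieved=11/17

planetary set to be sized for 11/17 (Willis relation)
Willis with ω_sun = 0: ω_arm/ω_ring = N3/(N1+N3); set equal to 11/17  ⇒  N3/N1 = (11/17)/(1 − 11/17) = 11/6
N3 = N1 + 2·N2  ⇒  N2/N1 = (N3/N1 − 1)/2 = (11/6 − 1)/2 = 5/12
smallest multiple with N1 ≥ 12 and N2 ≥ 10: k = 2  ⇒  N1 = 2·12 = 24, N2 = 2·5 = 10 (N1 ≤ 40, N2 ≤ 30, N2 ≠ N1 ✓), N3 = 24 + 2·10 = 44
check: N3/(N1+N3) with N1 = 24, N3 = 44 gives 11/17; |achieved − target| = 0 ≤ 11/1700 ✓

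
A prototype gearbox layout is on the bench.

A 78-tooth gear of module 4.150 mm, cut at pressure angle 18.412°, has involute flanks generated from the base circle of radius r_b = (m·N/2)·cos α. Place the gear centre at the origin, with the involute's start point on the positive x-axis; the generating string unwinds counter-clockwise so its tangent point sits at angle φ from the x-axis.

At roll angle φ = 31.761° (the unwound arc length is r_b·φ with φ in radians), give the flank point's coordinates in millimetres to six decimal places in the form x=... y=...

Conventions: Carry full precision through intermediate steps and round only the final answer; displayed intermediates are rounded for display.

x=175.377228 y=8.454362

single-mesh involute tooth geometry (78T wheel at module 4.150)
pitch radius r_p = m·N/2 = 4.150·78/2 = 161.850000
base radius r_b = r_p·cos α = 161.850000·cos 18.412° = 153.564879
roll angle φ = 31.761° = 0.55433402 rad
x = r_b·(cos φ + φ·sin φ) = 175.377228
y = r_b·(sin φ − φ·cos φ) = 8.454362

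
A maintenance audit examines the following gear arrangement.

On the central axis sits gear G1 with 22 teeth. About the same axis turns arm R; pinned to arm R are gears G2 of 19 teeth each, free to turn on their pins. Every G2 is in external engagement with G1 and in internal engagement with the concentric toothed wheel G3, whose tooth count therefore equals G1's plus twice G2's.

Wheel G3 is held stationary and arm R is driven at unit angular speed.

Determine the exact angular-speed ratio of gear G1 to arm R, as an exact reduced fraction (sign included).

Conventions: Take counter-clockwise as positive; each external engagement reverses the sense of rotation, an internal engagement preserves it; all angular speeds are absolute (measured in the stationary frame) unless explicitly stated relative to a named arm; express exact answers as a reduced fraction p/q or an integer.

recognized (axles ride arm R): planetary set, 22/19/60 teeth
ring teeth: 22 + 2·19 = 60
22(ω_sun−ω_arm) = −60(ω_ring−ω_arm),  ω_ring = 0, ω_arm = 1
ω_sun = 1 − (60/22)(0−1) = 41/11
ω_out/ω_in = 41/11

41/11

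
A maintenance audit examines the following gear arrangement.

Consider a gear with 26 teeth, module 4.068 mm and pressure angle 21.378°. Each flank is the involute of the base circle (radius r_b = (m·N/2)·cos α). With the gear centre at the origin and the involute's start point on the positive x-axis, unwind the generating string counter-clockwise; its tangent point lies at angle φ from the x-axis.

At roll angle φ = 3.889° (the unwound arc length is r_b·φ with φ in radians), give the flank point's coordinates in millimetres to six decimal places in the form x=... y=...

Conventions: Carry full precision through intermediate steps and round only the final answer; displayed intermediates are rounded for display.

class = single-mesh tooth geometry [base-circle involute, m = 4.068, 26T]
pitch radius r_p = m·N/2 = 4.068·26/2 = 52.884000
base radius r_b = r_p·cos α = 52.884000·cos 21.378° = 49.245361
roll angle φ = 3.889° = 0.06787585 rad
x = r_b·(cos φ + φ·sin φ) = 49.358671
y = r_b·(sin φ − φ·cos φ) = 0.005131

x=49.358671 y=0.005131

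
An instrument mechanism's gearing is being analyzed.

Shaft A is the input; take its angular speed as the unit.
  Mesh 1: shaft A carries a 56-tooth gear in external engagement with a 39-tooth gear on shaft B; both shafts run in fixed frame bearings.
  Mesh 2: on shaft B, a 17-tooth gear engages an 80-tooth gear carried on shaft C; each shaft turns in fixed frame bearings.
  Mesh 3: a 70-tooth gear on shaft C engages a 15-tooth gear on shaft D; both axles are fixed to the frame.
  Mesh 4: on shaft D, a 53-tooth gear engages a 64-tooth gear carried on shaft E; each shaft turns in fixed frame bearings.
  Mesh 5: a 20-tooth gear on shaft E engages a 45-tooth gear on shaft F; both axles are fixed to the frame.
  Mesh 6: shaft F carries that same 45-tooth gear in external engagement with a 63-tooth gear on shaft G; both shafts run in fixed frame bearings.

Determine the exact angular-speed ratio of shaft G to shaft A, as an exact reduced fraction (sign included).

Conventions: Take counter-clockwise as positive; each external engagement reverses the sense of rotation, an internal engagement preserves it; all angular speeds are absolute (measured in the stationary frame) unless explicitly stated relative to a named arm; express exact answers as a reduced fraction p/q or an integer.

6307/16848

class = fixed-axis compound train [6 meshes; 6 ratios multiply, 6 sense flips]
mesh 1 [56T→39T]: running ratio 56/39, sense −
mesh 2 [17T→80T]: running ratio 119/390, sense +
mesh 3 [70T→15T]: running ratio 833/585, sense −
mesh 4 [53T→64T]: running ratio 44149/37440, sense +
mesh 5 [20T→45T]: running ratio 44149/84240, sense −
mesh 6 [45T→63T]: running ratio 6307/16848, sense +
ω_out/ω_in = 6307/16848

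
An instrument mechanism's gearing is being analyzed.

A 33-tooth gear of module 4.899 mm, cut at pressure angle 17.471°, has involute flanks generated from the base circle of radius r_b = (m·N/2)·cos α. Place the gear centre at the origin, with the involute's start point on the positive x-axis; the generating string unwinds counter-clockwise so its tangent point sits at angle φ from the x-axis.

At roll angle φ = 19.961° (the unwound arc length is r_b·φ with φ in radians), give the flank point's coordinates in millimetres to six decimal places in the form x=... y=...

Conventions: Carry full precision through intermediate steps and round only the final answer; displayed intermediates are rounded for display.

topology: single-mesh involute geometry — m = 4.899, N = 33
pitch radius r_p = m·N/2 = 4.899·33/2 = 80.833500
base radius r_b = r_p·cos α = 80.833500·cos 17.471° = 77.104572
roll angle φ = 19.961° = 0.34838517 rad
x = r_b·(cos φ + φ·sin φ) = 81.642723
y = r_b·(sin φ − φ·cos φ) = 1.073637

x=81.642723 y=1.073637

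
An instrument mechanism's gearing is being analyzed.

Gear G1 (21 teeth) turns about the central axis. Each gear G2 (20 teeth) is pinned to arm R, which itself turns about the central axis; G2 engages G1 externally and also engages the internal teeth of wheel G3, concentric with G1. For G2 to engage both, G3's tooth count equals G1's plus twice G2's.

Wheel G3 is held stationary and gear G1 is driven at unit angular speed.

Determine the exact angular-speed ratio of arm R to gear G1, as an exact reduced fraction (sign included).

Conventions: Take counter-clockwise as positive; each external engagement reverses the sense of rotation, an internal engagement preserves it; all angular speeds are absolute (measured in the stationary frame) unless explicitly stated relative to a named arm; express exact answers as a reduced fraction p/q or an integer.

recognized (axles ride arm R): planetary set, 21/20/61 teeth
ring teeth: 21 + 2·20 = 61
21(ω_sun−ω_arm) = −61(ω_ring−ω_arm),  ω_ring = 0, ω_sun = 1
21(1−ω_arm) = −61(0−ω_arm)  ⇒  82·ω_arm = 21  ⇒  ω_arm = 21/82
ω_out/ω_in = 21/82

21/82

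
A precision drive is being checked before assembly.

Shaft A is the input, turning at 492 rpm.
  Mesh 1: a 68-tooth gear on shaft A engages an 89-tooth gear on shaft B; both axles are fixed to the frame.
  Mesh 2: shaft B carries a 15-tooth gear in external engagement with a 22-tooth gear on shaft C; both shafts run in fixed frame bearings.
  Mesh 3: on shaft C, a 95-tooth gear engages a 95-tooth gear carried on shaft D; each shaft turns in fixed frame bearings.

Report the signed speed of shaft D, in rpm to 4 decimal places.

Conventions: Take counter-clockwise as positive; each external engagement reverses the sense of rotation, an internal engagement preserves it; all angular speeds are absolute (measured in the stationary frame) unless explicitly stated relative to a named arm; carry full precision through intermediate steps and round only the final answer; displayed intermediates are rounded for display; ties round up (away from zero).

recognized (4 fixed axles, 3 meshes): fixed-axis compound train
mesh 1 [68T→89T]: ω = 492.0000×68/89 = 375.9101 rpm, sense flips to −
mesh 2 [15T→22T]: ω = 375.9101×15/22 = 256.3023 rpm, sense flips to +
mesh 3 [95T→95T]: ω = 256.3023×95/95 = 256.3023 rpm, sense flips to −
signed output speed = -256.3023 rpm

-256.3023 rpm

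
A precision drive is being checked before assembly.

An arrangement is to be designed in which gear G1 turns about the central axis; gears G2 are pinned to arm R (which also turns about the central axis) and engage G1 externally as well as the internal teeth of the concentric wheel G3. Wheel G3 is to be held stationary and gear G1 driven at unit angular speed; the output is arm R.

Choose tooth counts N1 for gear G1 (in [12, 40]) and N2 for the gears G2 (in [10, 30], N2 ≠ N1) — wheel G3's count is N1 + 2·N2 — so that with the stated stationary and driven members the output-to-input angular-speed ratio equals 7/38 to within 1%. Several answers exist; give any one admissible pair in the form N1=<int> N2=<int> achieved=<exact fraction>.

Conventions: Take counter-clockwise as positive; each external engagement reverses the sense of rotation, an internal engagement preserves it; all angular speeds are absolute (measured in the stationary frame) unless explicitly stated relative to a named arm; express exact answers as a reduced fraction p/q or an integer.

N1=14 N2=24 achieved=7/38

topology: planetary set — design target 7/38, arm = carrier (Willis)
Willis with ω_ring = 0: ω_arm/ω_sun = N1/(N1+N3); set equal to 7/38  ⇒  N3/N1 = 1/(7/38) − 1 = 31/7
N3 = N1 + 2·N2  ⇒  N2/N1 = (N3/N1 − 1)/2 = (31/7 − 1)/2 = 12/7
smallest multiple with N1 ≥ 12 and N2 ≥ 10: k = 2  ⇒  N1 = 2·7 = 14, N2 = 2·12 = 24 (N1 ≤ 40, N2 ≤ 30, N2 ≠ N1 ✓), N3 = 14 + 2·24 = 62
check: N1/(N1+N3) with N1 = 14, N3 = 62 gives 7/38; |achieved − target| = 0 ≤ 7/3800 ✓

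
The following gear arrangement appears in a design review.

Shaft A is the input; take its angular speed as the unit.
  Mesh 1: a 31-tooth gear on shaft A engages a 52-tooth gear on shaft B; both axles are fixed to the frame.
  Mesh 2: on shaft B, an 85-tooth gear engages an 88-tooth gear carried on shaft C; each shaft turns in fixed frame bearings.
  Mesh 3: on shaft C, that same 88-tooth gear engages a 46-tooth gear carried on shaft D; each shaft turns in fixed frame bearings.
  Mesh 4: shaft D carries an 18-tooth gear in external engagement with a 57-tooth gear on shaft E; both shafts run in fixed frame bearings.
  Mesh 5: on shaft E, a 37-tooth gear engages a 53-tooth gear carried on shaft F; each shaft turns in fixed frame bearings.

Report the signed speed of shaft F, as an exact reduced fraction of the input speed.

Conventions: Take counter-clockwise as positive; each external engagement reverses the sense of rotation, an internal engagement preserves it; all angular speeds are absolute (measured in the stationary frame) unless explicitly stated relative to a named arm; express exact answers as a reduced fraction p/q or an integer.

5-mesh fixed-axis compound train (all bearings frame-fixed)
mesh 1 [31T→52T]: |ω|/ω_in = 1×31/52 = 31/52, sense flips to −
mesh 2 [85T→88T]: |ω|/ω_in = (31/52)×85/88 = 2635/4576, sense flips to +
mesh 3 [88T→46T]: |ω|/ω_in = (2635/4576)×88/46 = 2635/2392, sense flips to −
mesh 4 [18T→57T]: |ω|/ω_in = (2635/2392)×18/57 = 7905/22724, sense flips to +
mesh 5 [37T→53T]: |ω|/ω_in = (7905/22724)×37/53 = 292485/1204372, sense flips to −
signed output speed (× input speed) = -292485/1204372

-292485/1204372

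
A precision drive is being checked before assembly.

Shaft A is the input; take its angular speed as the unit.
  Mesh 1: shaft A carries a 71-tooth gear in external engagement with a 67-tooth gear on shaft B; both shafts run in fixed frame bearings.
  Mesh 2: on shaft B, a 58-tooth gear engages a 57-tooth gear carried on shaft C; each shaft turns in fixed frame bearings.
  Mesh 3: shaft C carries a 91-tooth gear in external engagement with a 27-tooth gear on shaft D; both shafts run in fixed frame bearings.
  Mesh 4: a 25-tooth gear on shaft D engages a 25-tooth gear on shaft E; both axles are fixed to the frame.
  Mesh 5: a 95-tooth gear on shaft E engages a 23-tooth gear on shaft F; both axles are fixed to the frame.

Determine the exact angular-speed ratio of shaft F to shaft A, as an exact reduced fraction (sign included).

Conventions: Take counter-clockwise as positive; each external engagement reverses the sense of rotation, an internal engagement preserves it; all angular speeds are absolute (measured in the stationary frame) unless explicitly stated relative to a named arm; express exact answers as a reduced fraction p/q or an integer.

-1873690/124821

class = fixed-axis compound train [5 meshes; 5 ratios multiply, 5 sense flips]
mesh 1 [71T→67T]: running ratio 71/67, sense −
mesh 2 [58T→57T]: running ratio 4118/3819, sense +
mesh 3 [91T→27T]: running ratio 374738/103113, sense −
mesh 4 [25T→25T]: running ratio 374738/103113, sense +
mesh 5 [95T→23T]: running ratio 1873690/124821, sense −
ω_out/ω_in = -1873690/124821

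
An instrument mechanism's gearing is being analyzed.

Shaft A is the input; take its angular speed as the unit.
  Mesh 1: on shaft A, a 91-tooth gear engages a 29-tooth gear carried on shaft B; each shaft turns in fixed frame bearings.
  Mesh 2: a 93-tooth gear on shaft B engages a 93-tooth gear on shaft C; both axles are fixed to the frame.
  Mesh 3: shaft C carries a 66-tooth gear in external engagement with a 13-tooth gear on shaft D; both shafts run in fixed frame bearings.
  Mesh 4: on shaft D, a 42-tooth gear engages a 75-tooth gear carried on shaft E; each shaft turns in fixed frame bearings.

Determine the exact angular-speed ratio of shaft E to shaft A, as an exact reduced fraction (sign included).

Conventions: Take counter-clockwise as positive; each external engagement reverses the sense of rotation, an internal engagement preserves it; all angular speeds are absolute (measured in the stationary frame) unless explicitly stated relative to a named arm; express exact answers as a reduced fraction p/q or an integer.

6468/725

class = fixed-axis compound train [4 meshes; 4 ratios multiply, 4 sense flips]
mesh 1 [91T→29T]: running ratio 91/29, sense −
mesh 2 [93T→93T]: running ratio 91/29, sense +
mesh 3 [66T→13T]: running ratio 462/29, sense −
mesh 4 [42T→75T]: running ratio 6468/725, sense +
ω_out/ω_in = 6468/725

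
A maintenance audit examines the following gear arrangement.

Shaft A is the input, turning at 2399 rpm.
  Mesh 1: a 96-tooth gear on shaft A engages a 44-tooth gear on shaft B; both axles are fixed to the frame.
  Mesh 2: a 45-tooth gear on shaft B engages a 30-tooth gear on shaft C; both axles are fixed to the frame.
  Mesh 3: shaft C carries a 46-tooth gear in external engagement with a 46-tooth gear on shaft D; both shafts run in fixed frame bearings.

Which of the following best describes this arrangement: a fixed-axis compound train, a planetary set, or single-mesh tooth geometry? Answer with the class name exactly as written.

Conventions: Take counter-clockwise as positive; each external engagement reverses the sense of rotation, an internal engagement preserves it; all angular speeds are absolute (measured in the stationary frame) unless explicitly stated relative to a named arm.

fixed-axis compound train

class = fixed-axis compound train [3 meshes; 3 ratios multiply, 3 sense flips]
classification: fixed-axis compound train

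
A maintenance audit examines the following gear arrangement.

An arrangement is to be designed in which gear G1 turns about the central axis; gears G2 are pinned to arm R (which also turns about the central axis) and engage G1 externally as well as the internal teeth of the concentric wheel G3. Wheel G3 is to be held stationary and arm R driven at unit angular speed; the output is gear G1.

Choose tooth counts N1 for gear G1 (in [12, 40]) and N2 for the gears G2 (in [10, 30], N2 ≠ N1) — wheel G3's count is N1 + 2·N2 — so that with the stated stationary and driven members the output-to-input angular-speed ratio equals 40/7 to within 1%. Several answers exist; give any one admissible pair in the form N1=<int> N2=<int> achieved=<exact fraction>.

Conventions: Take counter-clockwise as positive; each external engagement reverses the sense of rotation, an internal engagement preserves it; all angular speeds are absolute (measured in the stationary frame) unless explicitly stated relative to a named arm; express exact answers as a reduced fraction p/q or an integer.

N1=14 N2=26 achieved=40/7

design class (target 40/7): planetary set
Willis with ω_ring = 0: ω_sun/ω_arm = (N1+N3)/N1; set equal to 40/7  ⇒  N3/N1 = 40/7 − 1 = 33/7
N3 = N1 + 2·N2  ⇒  N2/N1 = (N3/N1 − 1)/2 = (33/7 − 1)/2 = 13/7
smallest multiple with N1 ≥ 12 and N2 ≥ 10: k = 2  ⇒  N1 = 2·7 = 14, N2 = 2·13 = 26 (N1 ≤ 40, N2 ≤ 30, N2 ≠ N1 ✓), N3 = 14 + 2·26 = 66
check: (N1+N3)/N1 with N1 = 14, N3 = 66 gives 40/7; |achieved − target| = 0 ≤ 2/35 ✓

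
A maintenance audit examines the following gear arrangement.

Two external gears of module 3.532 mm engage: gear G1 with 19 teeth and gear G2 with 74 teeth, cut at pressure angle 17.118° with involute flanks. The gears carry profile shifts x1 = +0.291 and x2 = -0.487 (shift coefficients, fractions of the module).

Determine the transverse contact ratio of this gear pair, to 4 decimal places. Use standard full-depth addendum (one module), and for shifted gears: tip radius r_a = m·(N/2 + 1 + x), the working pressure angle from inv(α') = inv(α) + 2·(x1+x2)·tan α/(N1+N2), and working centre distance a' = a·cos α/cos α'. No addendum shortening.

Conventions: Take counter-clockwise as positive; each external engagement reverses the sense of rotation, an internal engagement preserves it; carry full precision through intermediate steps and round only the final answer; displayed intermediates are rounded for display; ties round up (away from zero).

1.7874

class = single-mesh tooth geometry [involute pair 19T × 74T, m = 3.532]
base radii: r_b1 = 32.067578, r_b2 = 124.894776
tip radii: r_a1 = 38.113812, r_a2 = 132.495916
inv(α') = inv(17.118°) + 2·(+0.291-0.487)·tan α/(19+74) = 0.00792046  ⇒  α' = 16.29240°
a' = a·cos α / cos α' = 164.2380·cos 17.118°/cos 16.29240° = 163.529282
action lengths: √(r_a1²−r_b1²) = 20.599348, √(r_a2²−r_b2²) = 44.231919
base pitch p_b = π·m·cos α = 10.604554
CR = (20.599348 + 44.231919 − 163.529282·sin 16.29240°)/10.604554 = 1.787426
contact ratio ≈ 1.7874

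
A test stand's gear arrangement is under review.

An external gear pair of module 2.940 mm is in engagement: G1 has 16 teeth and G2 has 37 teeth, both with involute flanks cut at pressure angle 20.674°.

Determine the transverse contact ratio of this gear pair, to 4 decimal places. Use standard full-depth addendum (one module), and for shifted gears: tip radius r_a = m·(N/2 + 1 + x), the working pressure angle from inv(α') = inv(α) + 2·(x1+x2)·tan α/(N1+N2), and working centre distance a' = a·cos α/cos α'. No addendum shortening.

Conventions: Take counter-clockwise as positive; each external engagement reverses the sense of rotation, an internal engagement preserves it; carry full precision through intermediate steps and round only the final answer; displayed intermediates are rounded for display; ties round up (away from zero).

recognized (one external pair, fixed centres): single-mesh tooth geometry, m = 2.940, N1 = 16, N2 = 37
base radii: r_b1 = 22.005414, r_b2 = 50.887520
tip radii: r_a1 = 26.460000, r_a2 = 57.330000
no profile shift: α' = α, a' = a
action lengths: √(r_a1²−r_b1²) = 14.693310, √(r_a2²−r_b2²) = 26.404341
base pitch p_b = π·m·cos α = 8.641506
CR = (14.693310 + 26.404341 − 77.910000·sin 20.67400°)/8.641506 = 1.572816
contact ratio ≈ 1.5728

1.5728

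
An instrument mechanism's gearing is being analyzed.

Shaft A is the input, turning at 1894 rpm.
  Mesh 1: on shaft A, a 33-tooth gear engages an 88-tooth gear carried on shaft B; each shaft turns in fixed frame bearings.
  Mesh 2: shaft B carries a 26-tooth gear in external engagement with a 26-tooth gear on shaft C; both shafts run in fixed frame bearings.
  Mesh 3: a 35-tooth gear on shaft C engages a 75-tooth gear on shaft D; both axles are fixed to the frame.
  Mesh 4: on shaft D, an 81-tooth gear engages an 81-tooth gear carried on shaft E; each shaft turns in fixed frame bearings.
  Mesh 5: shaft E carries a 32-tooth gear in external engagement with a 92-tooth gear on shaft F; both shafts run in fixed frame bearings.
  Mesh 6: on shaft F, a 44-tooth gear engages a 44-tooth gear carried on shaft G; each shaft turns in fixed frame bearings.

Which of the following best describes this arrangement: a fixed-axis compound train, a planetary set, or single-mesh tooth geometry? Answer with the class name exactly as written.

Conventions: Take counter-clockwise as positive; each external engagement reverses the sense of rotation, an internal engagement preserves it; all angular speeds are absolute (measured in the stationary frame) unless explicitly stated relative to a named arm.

fixed-axis compound train

topology: fixed-axis compound train — 6 meshes, A→G
classification: fixed-axis compound train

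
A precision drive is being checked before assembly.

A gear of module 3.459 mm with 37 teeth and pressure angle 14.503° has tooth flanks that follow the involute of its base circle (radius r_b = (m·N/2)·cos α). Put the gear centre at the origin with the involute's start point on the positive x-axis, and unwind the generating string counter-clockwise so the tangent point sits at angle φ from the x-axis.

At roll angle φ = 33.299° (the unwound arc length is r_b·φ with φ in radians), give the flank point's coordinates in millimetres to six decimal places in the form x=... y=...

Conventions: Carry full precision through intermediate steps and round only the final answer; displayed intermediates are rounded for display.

x=71.548061 y=3.918518

class = single-mesh tooth geometry [base-circle involute, m = 3.459, 37T]
pitch radius r_p = m·N/2 = 3.459·37/2 = 63.991500
base radius r_b = r_p·cos α = 63.991500·cos 14.503° = 61.952381
roll angle φ = 33.299° = 0.58117719 rad
x = r_b·(cos φ + φ·sin φ) = 71.548061
y = r_b·(sin φ − φ·cos φ) = 3.918518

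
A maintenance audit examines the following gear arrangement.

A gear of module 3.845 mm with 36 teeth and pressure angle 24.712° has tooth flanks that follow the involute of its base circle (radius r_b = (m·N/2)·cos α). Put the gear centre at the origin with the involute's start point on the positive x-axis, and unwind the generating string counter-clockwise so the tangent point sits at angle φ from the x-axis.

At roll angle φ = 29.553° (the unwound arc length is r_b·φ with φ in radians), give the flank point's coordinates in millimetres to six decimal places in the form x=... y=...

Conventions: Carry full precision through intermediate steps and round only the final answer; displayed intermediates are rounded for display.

x=70.687112 y=2.800096

topology: single-mesh involute geometry — m = 3.845, N = 36
pitch radius r_p = m·N/2 = 3.845·36/2 = 69.210000
base radius r_b = r_p·cos α = 69.210000·cos 24.712° = 62.871792
roll angle φ = 29.553° = 0.51579715 rad
x = r_b·(cos φ + φ·sin φ) = 70.687112
y = r_b·(sin φ − φ·cos φ) = 2.800096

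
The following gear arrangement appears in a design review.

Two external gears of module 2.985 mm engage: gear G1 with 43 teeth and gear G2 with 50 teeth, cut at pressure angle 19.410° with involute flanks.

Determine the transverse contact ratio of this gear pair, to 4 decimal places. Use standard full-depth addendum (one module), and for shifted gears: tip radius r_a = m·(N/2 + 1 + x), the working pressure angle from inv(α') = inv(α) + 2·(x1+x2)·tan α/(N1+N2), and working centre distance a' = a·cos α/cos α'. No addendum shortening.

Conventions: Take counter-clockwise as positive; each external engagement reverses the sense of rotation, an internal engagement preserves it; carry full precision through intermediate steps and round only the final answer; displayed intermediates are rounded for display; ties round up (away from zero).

single-mesh involute tooth geometry (43T engaging 50T at module 2.985)
base radii: r_b1 = 60.529951, r_b2 = 70.383664
tip radii: r_a1 = 67.162500, r_a2 = 77.610000
no profile shift: α' = α, a' = a
action lengths: √(r_a1²−r_b1²) = 29.102001, √(r_a2²−r_b2²) = 32.702477
base pitch p_b = π·m·cos α = 8.844672
CR = (29.102001 + 32.702477 − 138.802500·sin 19.41000°)/8.844672 = 1.772461
contact ratio ≈ 1.7725

1.7725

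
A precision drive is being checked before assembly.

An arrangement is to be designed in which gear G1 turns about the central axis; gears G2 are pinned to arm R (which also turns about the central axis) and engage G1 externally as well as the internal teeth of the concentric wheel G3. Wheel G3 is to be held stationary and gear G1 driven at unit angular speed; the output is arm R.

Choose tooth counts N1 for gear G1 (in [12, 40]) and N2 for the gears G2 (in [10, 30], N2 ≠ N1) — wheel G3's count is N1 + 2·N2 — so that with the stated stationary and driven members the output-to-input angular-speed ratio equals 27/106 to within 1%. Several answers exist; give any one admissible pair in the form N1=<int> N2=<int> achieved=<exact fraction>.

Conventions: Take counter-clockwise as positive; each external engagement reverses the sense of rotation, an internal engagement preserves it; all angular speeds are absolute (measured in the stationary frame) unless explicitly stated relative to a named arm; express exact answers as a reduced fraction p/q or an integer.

N1=27 N2=26 achieved=27/106

design class (target 27/106): planetary set
Willis with ω_ring = 0: ω_arm/ω_sun = N1/(N1+N3); set equal to 27/106  ⇒  N3/N1 = 1/(27/106) − 1 = 79/27
N3 = N1 + 2·N2  ⇒  N2/N1 = (N3/N1 − 1)/2 = (79/27 − 1)/2 = 26/27
smallest multiple with N1 ≥ 12 and N2 ≥ 10: k = 1  ⇒  N1 = 1·27 = 27, N2 = 1·26 = 26 (N1 ≤ 40, N2 ≤ 30, N2 ≠ N1 ✓), N3 = 27 + 2·26 = 79
check: N1/(N1+N3) with N1 = 27, N3 = 79 gives 27/106; |achieved − target| = 0 ≤ 27/10600 ✓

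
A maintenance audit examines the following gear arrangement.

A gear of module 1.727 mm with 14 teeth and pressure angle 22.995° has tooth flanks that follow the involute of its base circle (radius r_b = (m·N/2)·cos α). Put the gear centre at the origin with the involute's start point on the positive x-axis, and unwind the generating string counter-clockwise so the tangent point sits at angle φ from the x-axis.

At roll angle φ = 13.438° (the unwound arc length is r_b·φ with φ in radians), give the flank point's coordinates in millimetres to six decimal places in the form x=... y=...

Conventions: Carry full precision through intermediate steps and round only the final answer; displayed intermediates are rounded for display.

x=11.430273 y=0.047594

recognized (one wheel, involute flank): single-mesh tooth geometry, m = 1.727, N = 14
pitch radius r_p = m·N/2 = 1.727·14/2 = 12.089000
base radius r_b = r_p·cos α = 12.089000·cos 22.995° = 11.128395
roll angle φ = 13.438° = 0.23453734 rad
x = r_b·(cos φ + φ·sin φ) = 11.430273
y = r_b·(sin φ − φ·cos φ) = 0.047594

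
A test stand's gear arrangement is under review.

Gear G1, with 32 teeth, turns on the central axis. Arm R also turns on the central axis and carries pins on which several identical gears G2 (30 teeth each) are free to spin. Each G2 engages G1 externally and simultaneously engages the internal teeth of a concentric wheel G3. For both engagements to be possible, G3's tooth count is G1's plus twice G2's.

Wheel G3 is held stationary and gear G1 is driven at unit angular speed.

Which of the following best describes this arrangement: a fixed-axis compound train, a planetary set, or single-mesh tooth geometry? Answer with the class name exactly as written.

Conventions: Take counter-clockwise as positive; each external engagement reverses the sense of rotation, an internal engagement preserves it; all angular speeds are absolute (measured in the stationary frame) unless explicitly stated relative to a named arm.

class = planetary set [G3 = 32+2·30 = 92; Willis about the carrier]
classification: planetary set

planetary set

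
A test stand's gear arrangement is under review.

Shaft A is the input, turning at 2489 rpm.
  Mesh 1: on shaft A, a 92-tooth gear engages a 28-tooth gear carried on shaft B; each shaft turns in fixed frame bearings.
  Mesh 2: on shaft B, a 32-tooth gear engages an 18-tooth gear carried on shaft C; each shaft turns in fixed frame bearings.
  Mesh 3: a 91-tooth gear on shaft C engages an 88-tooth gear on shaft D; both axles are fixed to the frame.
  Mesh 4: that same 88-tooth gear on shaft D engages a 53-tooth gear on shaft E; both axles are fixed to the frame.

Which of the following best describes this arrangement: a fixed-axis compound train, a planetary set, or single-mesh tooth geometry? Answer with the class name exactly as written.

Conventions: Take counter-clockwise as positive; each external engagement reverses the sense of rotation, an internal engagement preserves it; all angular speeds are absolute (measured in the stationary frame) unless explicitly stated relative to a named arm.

4-mesh fixed-axis compound train (all bearings frame-fixed)
classification: fixed-axis compound train

fixed-axis compound train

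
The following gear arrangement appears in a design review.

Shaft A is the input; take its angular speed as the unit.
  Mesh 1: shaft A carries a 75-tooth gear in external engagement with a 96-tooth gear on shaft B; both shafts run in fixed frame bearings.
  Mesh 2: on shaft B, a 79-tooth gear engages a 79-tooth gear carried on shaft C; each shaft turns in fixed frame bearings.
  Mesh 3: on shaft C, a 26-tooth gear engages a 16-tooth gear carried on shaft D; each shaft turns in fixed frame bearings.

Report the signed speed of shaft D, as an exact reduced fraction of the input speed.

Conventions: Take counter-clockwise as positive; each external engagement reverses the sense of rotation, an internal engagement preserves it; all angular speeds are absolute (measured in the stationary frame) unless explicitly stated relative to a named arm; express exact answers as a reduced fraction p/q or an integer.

3-mesh fixed-axis compound train (all bearings frame-fixed)
mesh 1 [75T→96T]: |ω|/ω_in = 1×75/96 = 25/32, sense flips to −
mesh 2 [79T→79T]: |ω|/ω_in = (25/32)×79/79 = 25/32, sense flips to +
mesh 3 [26T→16T]: |ω|/ω_in = (25/32)×26/16 = 325/256, sense flips to −
signed output speed (× input speed) = -325/256

-325/256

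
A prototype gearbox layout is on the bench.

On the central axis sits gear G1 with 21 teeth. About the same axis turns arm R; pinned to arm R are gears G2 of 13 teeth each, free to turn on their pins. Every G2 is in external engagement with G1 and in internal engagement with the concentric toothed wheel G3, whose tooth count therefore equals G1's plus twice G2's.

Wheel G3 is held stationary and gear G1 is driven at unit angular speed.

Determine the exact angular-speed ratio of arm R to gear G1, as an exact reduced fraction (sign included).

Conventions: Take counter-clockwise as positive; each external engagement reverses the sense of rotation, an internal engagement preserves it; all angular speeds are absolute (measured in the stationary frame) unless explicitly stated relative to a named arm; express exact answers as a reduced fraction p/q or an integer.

21/68

topology: planetary set — G1 21T / G2 13T / G3 47T, arm = carrier (Willis)
ring teeth: 21 + 2·13 = 47
21(ω_sun−ω_arm) = −47(ω_ring−ω_arm),  ω_ring = 0, ω_sun = 1
21(1−ω_arm) = −47(0−ω_arm)  ⇒  68·ω_arm = 21  ⇒  ω_arm = 21/68
ω_out/ω_in = 21/68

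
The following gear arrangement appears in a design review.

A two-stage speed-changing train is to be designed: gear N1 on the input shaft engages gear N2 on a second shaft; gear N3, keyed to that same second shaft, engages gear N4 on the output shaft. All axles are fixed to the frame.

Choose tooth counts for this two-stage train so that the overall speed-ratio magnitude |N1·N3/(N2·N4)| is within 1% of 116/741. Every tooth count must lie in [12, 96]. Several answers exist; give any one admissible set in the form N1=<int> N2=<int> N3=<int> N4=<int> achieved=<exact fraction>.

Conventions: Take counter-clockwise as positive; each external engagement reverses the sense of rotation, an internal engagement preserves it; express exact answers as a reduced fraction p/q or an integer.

2-stage fixed-axis compound train for ratio 116/741
target = 116/741 in lowest terms: an exact hit needs N1·N3 = k·116 and N2·N4 = k·741 for one integer k, every count in [12, 96]; additionally prefer no 1:1 stage (N1 ≠ N2, N3 ≠ N4)
k = 1…2: no 1:1-free in-range split of k·116 and k·741 into factor pairs; take k = 3
k = 3: N1·N3 = 348 = 12·29, N2·N4 = 2223 = 39·57
achieved = 12·29/(39·57) = 116/741; |achieved − target| = 0 ≤ 29/18525 ✓

N1=12 N2=39 N3=29 N4=57 achieved=116/741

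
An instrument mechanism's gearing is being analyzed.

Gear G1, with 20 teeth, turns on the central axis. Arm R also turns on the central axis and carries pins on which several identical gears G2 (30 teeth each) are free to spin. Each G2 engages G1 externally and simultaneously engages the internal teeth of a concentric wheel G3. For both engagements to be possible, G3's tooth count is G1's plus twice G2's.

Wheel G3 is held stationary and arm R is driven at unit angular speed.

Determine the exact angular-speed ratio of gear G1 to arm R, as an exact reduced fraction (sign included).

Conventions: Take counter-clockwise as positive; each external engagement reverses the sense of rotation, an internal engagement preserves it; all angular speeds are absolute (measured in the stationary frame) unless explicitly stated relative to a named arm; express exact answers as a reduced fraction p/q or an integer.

recognized (axles ride arm R): planetary set, 20/30/80 teeth
ring teeth: 20 + 2·30 = 80
20(ω_sun−ω_arm) = −80(ω_ring−ω_arm),  ω_ring = 0, ω_arm = 1
ω_sun = 1 − (80/20)(0−1) = 5
ω_out/ω_in = 5

5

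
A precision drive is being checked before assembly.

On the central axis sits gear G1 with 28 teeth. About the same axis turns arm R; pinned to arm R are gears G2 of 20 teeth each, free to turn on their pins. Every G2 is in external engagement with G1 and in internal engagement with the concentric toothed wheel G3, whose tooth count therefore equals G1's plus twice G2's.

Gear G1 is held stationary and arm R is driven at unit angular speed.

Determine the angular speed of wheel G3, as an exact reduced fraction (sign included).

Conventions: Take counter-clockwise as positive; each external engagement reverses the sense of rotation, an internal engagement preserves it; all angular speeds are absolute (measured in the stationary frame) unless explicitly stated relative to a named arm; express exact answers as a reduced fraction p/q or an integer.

24/17

class = planetary set [G3 = 28+2·20 = 68; Willis about the carrier]
ring teeth: 28 + 2·20 = 68
28(ω_sun−ω_arm) = −68(ω_ring−ω_arm),  ω_sun = 0, ω_arm = 1
ω_ring = 1 − (28/68)(0−1) = 24/17
exact speed ratio = 24/17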